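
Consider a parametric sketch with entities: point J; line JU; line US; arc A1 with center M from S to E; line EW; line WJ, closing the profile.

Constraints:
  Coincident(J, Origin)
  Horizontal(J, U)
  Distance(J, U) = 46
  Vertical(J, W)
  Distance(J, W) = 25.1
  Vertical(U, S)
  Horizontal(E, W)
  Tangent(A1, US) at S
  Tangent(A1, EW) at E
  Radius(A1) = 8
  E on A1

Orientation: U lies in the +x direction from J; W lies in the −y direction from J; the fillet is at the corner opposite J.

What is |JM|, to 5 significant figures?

41.670

J and W share the same x with |JW| = 25.1 and W on the −y side, so W = (0.0000, -25.100). The virtual corner opposite J is at (46.000, -25.100). Since A1 is tangent to US there, MS ⟂ US and tangency of A1 to EW means the radius ME is perpendicular to EW, with radius 8.0, so the center M sits 8.0 in from both sides at M = (38.000, -17.100). Then |JM| = |M − J| = 41.670.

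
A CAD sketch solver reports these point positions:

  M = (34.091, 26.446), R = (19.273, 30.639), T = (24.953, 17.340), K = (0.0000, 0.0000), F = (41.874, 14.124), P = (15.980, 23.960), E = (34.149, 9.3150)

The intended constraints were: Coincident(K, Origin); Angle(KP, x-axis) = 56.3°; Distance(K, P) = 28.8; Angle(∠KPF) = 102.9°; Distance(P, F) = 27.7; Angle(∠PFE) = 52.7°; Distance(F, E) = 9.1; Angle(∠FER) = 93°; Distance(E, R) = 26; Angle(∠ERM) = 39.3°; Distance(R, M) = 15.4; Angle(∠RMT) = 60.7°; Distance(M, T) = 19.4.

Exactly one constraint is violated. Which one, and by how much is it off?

Distance(M, T) = 19.4 — off by 6.50.

K = (0.00, 0.00) ✓; KP at 56.30° ✓; |KP| = 28.80 ✓; ∠KPF = 102.9° ✓; |PF| = 27.70 ✓; ∠PFE = 52.70° ✓; |FE| = 9.100 ✓; ∠FER = 93.00° ✓; |ER| = 26.00 ✓; ∠ERM = 39.30° ✓; |RM| = 15.40 ✓; ∠RMT = 60.70° ✓; |MT| = 12.90 ✗.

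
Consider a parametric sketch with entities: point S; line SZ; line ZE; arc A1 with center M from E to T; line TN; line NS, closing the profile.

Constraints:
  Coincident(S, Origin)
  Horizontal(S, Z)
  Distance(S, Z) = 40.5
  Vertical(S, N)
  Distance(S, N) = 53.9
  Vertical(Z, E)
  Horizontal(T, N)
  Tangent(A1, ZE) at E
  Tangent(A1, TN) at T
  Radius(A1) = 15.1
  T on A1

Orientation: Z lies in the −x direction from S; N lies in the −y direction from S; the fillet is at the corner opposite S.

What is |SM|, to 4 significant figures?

46.37

S is at the origin; SZ is horizontal with |SZ| = 40.5 and Z on the −x side, so Z = (-40.50, 0.000). SN is vertical with |SN| = 53.9 and N on the −y side, so N = (0.000, -53.90). The virtual corner opposite S is at (-40.50, -53.90). The tangent condition forces ME to be normal to ZE and the tangent condition forces MT to be normal to TN, with radius 15.1, so the center M sits 15.1 in from both sides at M = (-25.40, -38.80). Then |SM| = |M − S| = 46.37.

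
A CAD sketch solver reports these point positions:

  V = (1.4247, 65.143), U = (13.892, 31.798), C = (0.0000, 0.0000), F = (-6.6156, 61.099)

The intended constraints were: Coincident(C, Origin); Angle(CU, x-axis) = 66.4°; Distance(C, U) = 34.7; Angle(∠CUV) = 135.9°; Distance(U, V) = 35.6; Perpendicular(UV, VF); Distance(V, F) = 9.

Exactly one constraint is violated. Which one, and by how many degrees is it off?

Perpendicular(UV, VF) — off by 6.20°.

C = (0.00, 0.00) ✓; CU at 66.40° ✓; |CU| = 34.70 ✓; ∠CUV = 135.9° ✓; |UV| = 35.60 ✓; ∠(UV, VF) = 96.20° ✗; |VF| = 9.000 ✓.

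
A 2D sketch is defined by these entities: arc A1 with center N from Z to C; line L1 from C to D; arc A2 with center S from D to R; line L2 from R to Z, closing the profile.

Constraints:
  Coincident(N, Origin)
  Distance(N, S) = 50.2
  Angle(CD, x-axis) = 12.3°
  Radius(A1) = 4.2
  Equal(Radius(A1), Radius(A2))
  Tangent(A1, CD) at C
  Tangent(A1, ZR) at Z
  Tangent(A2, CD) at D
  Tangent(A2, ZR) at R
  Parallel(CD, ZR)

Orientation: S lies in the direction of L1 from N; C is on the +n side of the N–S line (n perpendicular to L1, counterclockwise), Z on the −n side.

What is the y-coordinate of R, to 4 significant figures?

6.591

Tangency of A1 to both parallel lines with radius 4.2 puts C and Z at N ± 4.2·n: C = (-0.8947, 4.104), Z = (0.8947, -4.104). Equal radii place D and R the same way about S: D = S + 4.2·n = (48.15, 14.80), R = S − 4.2·n = (49.94, 6.591). So R.y = 6.591.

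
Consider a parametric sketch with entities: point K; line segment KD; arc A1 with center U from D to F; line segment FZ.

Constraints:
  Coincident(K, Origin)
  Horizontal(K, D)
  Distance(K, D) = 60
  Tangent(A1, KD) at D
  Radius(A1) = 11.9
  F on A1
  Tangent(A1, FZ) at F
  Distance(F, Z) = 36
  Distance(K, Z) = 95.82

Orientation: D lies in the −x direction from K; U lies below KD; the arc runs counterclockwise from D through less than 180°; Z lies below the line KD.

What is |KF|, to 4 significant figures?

70.54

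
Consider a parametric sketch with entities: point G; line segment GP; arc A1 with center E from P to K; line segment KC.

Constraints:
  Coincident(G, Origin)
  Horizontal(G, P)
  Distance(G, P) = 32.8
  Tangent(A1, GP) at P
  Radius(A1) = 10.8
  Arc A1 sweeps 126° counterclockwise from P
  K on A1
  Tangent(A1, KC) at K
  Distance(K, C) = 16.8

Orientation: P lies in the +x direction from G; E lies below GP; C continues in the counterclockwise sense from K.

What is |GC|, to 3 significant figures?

45.8

G is at the origin; GP is horizontal with |GP| = 32.8 and P on the +x side, so P = (32.8, 0.00). Since A1 is tangent to GP there, EP ⟂ GP, so E = P + (0, -10.8) = (32.8, -10.8). On A1, P sits at bearing 90° from E; a 126° counterclockwise sweep puts K at bearing 216°, so K = E + 10.8·(cos 216°, sin 216°) = (24.1, -17.1). A1 meets KC tangentially, so EK is at right angles to KC, so KC runs along (−sin 216°, cos 216°); with |KC| = 16.8, C = (33.9, -30.7). Then |GC| = |C − G| = 45.8.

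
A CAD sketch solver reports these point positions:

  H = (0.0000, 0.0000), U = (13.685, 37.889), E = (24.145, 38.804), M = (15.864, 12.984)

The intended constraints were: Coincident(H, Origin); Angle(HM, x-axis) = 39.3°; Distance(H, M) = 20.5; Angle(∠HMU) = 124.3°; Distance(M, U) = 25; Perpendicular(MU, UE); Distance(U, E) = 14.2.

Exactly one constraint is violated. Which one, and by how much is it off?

Distance(U, E) = 14.2 — off by 3.70.

H = (0.00, 0.00) ✓; HM at 39.30° ✓; |HM| = 20.50 ✓; ∠HMU = 124.3° ✓; |MU| = 25.00 ✓; ∠(MU, UE) = 90.00° ✓; |UE| = 10.50 ✗.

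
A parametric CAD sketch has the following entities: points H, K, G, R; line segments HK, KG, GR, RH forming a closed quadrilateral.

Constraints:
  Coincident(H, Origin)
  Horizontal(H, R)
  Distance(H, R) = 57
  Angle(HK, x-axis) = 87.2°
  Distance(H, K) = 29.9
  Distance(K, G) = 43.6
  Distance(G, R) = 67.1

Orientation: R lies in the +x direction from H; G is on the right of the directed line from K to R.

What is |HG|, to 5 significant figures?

15.345

H is at the origin; HR is horizontal with |HR| = 57.0 and R in +x, so R = (57.0, 0). HK runs at 87.2° with |HK| = 29.9, so K = (1.4606, 29.864). G is determined by |KG| = 43.6 and |GR| = 67.1 together: it lies at the intersection of circle(K, 43.6) and circle(R, 67.1). With |KR| = 63.060, the foot of the radical line on KR is 10.903 from K and the perpendicular offset is √(43.6² − 10.903²) = 42.215. Taking the right-of-KR solution: G = (-8.9293, -12.480).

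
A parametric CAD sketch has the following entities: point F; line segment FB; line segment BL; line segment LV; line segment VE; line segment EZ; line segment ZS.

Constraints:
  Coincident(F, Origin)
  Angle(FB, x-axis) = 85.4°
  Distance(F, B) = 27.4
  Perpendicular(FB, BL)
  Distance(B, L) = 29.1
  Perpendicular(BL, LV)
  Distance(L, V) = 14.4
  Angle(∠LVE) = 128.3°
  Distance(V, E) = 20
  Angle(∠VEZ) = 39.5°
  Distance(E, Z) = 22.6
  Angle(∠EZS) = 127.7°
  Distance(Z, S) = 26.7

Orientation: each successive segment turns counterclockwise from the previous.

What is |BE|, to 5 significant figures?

29.961

F is at the origin; FB runs at 85.4° with length 27.4, so B = (2.1975, 27.312). FB ⟂ BL, so BL runs at 175.40°; with |BL| = 29.1, L = (-26.809, 29.646). BL ⟂ LV, so LV runs at -94.600°; with |LV| = 14.4, V = (-27.964, 15.292). ∠LVE = 128.3° gives VE at -42.900° from the x-axis; with |VE| = 20.0, E = (-13.313, 1.6775). Then |BE| = |E − B| = 29.961.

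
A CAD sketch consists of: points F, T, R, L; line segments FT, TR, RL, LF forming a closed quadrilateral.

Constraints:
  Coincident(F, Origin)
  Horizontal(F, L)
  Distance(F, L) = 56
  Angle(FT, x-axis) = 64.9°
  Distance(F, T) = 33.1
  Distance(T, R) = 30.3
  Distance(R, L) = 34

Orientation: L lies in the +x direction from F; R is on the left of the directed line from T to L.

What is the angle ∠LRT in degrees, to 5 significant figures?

106.49°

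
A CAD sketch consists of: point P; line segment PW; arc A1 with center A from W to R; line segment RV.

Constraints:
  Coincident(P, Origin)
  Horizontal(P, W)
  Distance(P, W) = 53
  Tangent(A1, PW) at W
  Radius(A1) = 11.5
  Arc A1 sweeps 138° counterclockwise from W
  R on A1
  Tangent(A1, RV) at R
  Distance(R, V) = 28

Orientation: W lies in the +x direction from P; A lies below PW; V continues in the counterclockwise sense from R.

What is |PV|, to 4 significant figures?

76.65

P is at the origin; PW is horizontal with |PW| = 53.0 and W on the +x side, so W = (53.00, 0.000). The tangent condition forces AW to be normal to PW, so A = W + (0, -11.5) = (53.00, -11.50). On A1, W sits at bearing 90° from A; a 138° counterclockwise sweep puts R at bearing 228°, so R = A + 11.5·(cos 228°, sin 228°) = (45.30, -20.05). The tangent condition forces AR to be normal to RV, so RV runs along (−sin 228°, cos 228°); with |RV| = 28.0, V = (66.11, -38.78). Then |PV| = |V − P| = 76.65.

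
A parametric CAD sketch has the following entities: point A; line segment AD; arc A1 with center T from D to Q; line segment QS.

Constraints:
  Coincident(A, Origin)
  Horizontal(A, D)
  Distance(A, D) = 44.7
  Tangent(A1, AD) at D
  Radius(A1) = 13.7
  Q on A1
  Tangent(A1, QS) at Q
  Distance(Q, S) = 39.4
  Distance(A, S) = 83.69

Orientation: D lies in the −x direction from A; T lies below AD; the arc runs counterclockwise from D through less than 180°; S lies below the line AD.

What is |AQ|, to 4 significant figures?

58.72

Checks: |TQ| = 13.70 ✓; ∠(TQ, QS) = 90.00° ✓; |QS| = 39.40 ✓; |AS| = 83.69 ✓.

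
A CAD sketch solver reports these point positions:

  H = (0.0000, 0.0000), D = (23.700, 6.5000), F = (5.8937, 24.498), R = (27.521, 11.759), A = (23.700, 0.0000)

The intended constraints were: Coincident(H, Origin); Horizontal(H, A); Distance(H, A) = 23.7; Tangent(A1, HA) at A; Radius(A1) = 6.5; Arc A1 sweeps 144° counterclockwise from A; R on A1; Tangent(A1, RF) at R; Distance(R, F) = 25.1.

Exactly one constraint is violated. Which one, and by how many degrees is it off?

Tangent(A1, RF) at R — off by 5.50°.

H = (0.00, 0.00) ✓; H.y = 0.00, A.y = 0.00 ✓; |HA| = 23.70 ✓; ∠(DA, AH) = 90.00° ✓; |DA| = 6.500 ✓; bearing(D→R) − bearing(D→A) = 144.0° ✓; |DR| = 6.501 ✓; ∠(DR, RF) = 84.50° ✗; |RF| = 25.10 ✓.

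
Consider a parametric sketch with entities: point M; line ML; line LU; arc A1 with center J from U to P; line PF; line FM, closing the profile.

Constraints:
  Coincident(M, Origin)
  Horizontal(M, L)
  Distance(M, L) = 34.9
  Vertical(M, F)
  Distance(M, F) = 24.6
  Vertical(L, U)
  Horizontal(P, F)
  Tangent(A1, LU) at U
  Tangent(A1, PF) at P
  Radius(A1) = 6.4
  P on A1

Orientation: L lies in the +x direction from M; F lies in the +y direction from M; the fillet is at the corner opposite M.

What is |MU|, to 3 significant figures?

39.4

The virtual corner opposite M is at (34.9, 24.6). The tangent condition forces JU to be normal to LU and since A1 is tangent to PF there, JP ⟂ PF, with radius 6.4, so the center J sits 6.4 in from both sides at J = (28.5, 18.2). That places the tangent points at U = (34.9, 18.2) on LU and P = (28.5, 24.6) on PF. Then |MU| = |U − M| = 39.4.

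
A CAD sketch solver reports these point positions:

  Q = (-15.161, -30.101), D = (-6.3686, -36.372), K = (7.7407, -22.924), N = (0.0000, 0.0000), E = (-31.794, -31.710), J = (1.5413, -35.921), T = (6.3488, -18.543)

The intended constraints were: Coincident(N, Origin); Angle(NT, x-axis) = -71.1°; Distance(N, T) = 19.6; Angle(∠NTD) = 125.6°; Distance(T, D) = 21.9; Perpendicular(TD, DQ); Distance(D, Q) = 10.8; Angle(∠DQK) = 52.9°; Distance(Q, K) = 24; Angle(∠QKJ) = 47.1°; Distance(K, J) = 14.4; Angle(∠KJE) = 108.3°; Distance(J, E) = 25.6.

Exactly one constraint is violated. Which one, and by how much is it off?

Distance(J, E) = 25.6 — off by 8.00.

N = (0.00, 0.00) ✓; NT at -71.10° ✓; |NT| = 19.60 ✓; ∠NTD = 125.6° ✓; |TD| = 21.90 ✓; ∠(TD, DQ) = 90.00° ✓; |DQ| = 10.80 ✓; ∠DQK = 52.90° ✓; |QK| = 24.00 ✓; ∠QKJ = 47.10° ✓; |KJ| = 14.40 ✓; ∠KJE = 108.3° ✓; |JE| = 33.60 ✗.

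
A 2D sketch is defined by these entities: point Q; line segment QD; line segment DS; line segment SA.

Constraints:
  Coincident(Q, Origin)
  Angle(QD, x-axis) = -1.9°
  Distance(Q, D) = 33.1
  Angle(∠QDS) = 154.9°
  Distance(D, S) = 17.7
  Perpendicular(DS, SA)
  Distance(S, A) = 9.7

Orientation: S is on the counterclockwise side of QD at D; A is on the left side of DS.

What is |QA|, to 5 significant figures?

47.872

Q is at the origin; QD runs at -1.9° with length 33.1, so D = 33.1·(cos -1.9°, sin -1.9°) = (33.082, -1.0974). ∠QDS = 154.9°, so DS runs at -1.9° + (180° − 154.9°) = 23.200° from the x-axis; with |DS| = 17.7, S = D + 17.7·(cos 23.200°, sin 23.200°) = (49.350, 5.8753). DS is perpendicular to SA; with |SA| = 9.7 on the left of DS, A = S + 9.7·(-0.39394, 0.91914) = (45.529, 14.791). Then |QA| = |A − Q| = 47.872.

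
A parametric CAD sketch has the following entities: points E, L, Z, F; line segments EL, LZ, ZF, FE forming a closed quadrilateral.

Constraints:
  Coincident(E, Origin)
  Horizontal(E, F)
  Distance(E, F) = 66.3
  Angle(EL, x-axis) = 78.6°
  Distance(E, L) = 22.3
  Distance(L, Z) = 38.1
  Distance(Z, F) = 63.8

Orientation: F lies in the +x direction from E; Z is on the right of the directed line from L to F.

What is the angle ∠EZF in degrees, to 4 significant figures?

91.07°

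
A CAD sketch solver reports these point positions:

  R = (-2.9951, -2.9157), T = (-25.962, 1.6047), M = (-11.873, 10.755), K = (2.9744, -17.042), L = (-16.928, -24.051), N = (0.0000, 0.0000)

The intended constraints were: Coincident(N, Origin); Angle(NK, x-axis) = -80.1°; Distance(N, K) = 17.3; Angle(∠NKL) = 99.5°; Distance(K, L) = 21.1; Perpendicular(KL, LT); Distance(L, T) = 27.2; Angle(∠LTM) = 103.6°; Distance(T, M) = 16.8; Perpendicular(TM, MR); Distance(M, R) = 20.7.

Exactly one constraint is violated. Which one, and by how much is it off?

Distance(M, R) = 20.7 — off by 4.40.

N = (0.00, 0.00) ✓; NK at -80.10° ✓; |NK| = 17.30 ✓; ∠NKL = 99.50° ✓; |KL| = 21.10 ✓; ∠(KL, LT) = 90.00° ✓; |LT| = 27.20 ✓; ∠LTM = 103.6° ✓; |TM| = 16.80 ✓; ∠(TM, MR) = 90.00° ✓; |MR| = 16.30 ✗.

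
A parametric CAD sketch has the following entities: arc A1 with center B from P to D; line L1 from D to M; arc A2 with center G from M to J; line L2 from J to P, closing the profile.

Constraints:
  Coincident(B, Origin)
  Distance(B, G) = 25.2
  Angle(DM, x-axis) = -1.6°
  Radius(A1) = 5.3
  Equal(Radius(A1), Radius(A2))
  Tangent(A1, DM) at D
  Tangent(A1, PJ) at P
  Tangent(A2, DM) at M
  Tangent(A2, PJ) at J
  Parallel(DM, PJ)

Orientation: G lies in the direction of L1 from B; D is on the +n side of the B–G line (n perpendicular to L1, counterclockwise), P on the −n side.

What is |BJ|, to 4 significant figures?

25.75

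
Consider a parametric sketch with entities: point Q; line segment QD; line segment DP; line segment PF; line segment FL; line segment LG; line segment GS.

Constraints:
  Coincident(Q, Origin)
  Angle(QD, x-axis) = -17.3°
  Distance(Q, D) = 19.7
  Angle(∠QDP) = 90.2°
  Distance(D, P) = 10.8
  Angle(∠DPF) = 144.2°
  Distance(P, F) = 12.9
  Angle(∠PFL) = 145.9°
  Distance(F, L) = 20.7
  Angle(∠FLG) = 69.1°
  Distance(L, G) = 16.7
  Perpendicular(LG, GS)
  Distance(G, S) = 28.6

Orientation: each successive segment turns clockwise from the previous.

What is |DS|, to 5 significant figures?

12.218

Q is at the origin; QD runs at -17.3° with length 19.7, so D = (18.809, -5.8583). ∠QDP = 90.2° gives DP at -107.10° from the x-axis; with |DP| = 10.8, P = (15.633, -16.181). ∠DPF = 144.2° gives PF at -142.90° from the x-axis; with |PF| = 12.9, F = (5.3443, -23.962). ∠PFL = 145.9° gives FL at -177.00° from the x-axis; with |FL| = 20.7, L = (-15.327, -25.046). ∠FLG = 69.1° gives LG at 72.100° from the x-axis; with |LG| = 16.7, G = (-10.194, -9.1540). LG is perpendicular to GS, so GS runs at -17.900°; with |GS| = 28.6, S = (17.021, -17.944). Then |DS| = |S − D| = 12.218.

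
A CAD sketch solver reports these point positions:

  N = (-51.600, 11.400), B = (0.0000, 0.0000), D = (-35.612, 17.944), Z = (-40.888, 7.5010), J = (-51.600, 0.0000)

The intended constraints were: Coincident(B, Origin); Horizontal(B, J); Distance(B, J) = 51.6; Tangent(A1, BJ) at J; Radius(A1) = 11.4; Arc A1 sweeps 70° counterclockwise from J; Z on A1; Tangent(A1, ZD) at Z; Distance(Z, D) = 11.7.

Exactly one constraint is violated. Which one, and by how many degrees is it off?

Tangent(A1, ZD) at Z — off by 6.80°.

B = (0.00, 0.00) ✓; B.y = 0.00, J.y = 0.00 ✓; |BJ| = 51.60 ✓; ∠(NJ, JB) = 90.00° ✓; |NJ| = 11.40 ✓; bearing(N→Z) − bearing(N→J) = 70.00° ✓; |NZ| = 11.40 ✓; ∠(NZ, ZD) = 96.80° ✗; |ZD| = 11.70 ✓.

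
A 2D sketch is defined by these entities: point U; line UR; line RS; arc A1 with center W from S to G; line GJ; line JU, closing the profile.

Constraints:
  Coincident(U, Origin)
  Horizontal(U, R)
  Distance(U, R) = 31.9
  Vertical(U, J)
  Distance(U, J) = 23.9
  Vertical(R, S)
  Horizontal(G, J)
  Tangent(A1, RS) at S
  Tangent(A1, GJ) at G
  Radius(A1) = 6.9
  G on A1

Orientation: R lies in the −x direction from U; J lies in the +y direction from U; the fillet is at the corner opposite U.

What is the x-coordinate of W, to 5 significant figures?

-25.000

UJ is vertical with |UJ| = 23.9 and J on the +y side, so J = (0.0000, 23.900). The virtual corner opposite U is at (-31.900, 23.900). The tangent condition forces WS to be normal to RS and tangency of A1 to GJ means the radius WG is perpendicular to GJ, with radius 6.9, so the center W sits 6.9 in from both sides at W = (-25.000, 17.000). So W.x = -25.000.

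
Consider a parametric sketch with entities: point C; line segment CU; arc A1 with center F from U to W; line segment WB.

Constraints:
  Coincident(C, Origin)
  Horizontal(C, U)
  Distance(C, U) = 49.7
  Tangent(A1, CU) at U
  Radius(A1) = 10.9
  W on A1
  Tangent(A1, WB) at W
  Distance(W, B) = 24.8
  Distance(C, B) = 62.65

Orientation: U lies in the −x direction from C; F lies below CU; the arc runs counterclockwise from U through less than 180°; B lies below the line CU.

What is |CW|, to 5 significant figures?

61.613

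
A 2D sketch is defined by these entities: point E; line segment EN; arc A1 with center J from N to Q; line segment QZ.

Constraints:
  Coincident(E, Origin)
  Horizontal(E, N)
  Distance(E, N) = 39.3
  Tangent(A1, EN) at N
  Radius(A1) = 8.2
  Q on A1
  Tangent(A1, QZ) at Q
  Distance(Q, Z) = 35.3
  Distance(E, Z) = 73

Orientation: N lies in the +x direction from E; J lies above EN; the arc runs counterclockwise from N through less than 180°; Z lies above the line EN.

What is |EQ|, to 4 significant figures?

46.51

E is at the origin; E and N share the same y with |EN| = 39.3 and N on the +x side, so N = (39.30, 0.000). A1 meets EN tangentially, so JN is at right angles to EN, so J = N + (0, 8.2) = (39.30, 8.200). Since JQ ⟂ QZ (tangency), |JZ| = √(8.2² + 35.3²) = 36.24 regardless of where Q sits on A1. So Z lies on both circle(E, 73.0) and circle(J, 36.24); the above-EN intersection is Z = (64.44, 34.30). Q is the foot of the tangent from Z: Q = (46.34, 3.996).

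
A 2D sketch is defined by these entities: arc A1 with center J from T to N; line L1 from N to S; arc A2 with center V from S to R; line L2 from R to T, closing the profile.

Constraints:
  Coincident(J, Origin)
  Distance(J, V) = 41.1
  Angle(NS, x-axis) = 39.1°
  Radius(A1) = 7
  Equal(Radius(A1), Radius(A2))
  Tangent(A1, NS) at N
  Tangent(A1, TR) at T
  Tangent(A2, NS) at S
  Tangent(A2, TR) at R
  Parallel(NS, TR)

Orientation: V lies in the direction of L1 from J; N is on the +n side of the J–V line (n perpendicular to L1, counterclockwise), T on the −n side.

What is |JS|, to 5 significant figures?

41.692

Tangency of A1 to both parallel lines with radius 7.0 puts N and T at J ± 7.0·n: N = (-4.4147, 5.4323), T = (4.4147, -5.4323). Equal radii place S and R the same way about V: S = V + 7.0·n = (27.481, 31.353), R = V − 7.0·n = (36.310, 20.488). Then |JS| = |S − J| = 41.692.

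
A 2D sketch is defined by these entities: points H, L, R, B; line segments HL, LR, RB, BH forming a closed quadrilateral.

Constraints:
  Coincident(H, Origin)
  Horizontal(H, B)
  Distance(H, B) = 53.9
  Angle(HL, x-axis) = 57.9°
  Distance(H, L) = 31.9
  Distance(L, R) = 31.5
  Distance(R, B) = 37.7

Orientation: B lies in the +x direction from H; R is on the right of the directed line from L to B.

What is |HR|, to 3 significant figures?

17.1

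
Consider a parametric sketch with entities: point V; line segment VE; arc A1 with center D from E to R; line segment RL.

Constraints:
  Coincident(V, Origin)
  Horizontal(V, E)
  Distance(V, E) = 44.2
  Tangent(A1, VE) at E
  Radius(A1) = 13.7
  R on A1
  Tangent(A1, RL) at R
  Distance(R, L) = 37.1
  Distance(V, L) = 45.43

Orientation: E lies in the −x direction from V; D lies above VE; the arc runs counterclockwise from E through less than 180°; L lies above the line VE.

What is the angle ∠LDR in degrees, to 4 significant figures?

69.73°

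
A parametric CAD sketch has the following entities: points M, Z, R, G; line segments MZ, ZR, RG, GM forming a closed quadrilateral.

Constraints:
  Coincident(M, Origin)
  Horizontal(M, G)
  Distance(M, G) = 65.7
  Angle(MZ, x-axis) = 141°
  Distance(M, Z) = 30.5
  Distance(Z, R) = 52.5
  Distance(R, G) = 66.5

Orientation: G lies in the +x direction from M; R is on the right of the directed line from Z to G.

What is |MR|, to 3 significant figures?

25.6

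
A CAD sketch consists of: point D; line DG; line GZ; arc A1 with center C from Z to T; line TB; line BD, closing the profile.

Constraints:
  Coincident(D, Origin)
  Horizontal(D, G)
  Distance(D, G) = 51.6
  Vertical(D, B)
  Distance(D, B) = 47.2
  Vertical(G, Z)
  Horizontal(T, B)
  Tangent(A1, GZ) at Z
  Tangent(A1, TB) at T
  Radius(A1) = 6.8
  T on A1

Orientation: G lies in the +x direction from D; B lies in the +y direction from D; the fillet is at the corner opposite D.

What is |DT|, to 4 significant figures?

65.08

D is at the origin; D and G share the same y with |DG| = 51.6 and G on the +x side, so G = (51.60, 0.000). D and B share the same x with |DB| = 47.2 and B on the +y side, so B = (0.000, 47.20). The virtual corner opposite D is at (51.60, 47.20). A1 meets GZ tangentially, so CZ is at right angles to GZ and since A1 is tangent to TB there, CT ⟂ TB, with radius 6.8, so the center C sits 6.8 in from both sides at C = (44.80, 40.40). That places the tangent points at Z = (51.60, 40.40) on GZ and T = (44.80, 47.20) on TB. Then |DT| = |T − D| = 65.08.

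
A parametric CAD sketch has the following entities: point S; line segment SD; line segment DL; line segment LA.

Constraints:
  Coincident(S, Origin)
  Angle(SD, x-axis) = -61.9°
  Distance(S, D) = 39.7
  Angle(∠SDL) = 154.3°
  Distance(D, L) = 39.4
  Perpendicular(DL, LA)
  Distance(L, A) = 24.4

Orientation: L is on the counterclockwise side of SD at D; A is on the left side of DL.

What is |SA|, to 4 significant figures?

75.52

S is at the origin; SD runs at -61.9° with length 39.7, so D = 39.7·(cos -61.9°, sin -61.9°) = (18.70, -35.02). ∠SDL = 154.3°, so DL runs at -61.9° + (180° − 154.3°) = -36.20° from the x-axis; with |DL| = 39.4, L = D + 39.4·(cos -36.20°, sin -36.20°) = (50.49, -58.29). DL ⟂ LA; with |LA| = 24.4 on the left of DL, A = L + 24.4·(0.5906, 0.8070) = (64.90, -38.60). Then |SA| = |A − S| = 75.52.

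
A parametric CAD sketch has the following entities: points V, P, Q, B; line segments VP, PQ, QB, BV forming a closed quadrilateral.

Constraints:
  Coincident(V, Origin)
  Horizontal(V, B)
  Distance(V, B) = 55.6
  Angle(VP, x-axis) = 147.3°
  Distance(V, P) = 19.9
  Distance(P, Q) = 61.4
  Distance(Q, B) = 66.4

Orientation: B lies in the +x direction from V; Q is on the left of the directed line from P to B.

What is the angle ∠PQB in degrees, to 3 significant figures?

69.7°

V is at the origin; V and B share the same y with |VB| = 55.6 and B in +x, so B = (55.6, 0). VP runs at 147.3° with |VP| = 19.9, so P = (-16.7, 10.8). Q is determined by |PQ| = 61.4 and |QB| = 66.4 together: it lies at the intersection of circle(P, 61.4) and circle(B, 66.4). With |PB| = 73.1, the foot of the radical line on PB is 32.2 from P and the perpendicular offset is √(61.4² − 32.2²) = 52.3. Taking the left-of-PB solution: Q = (22.8, 57.7).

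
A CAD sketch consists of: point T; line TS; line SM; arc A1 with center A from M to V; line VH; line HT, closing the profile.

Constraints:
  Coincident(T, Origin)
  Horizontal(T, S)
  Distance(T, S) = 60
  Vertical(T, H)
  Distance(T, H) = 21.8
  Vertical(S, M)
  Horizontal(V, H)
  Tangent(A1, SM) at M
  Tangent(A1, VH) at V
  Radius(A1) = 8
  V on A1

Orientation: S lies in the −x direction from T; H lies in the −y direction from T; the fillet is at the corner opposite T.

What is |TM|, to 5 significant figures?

61.567

T is at the origin; T and S share the same y with |TS| = 60.0 and S on the −x side, so S = (-60.000, 0.0000). T and H share the same x with |TH| = 21.8 and H on the −y side, so H = (0.0000, -21.800). The virtual corner opposite T is at (-60.000, -21.800). Tangency of A1 to SM means the radius AM is perpendicular to SM and the tangent condition forces AV to be normal to VH, with radius 8.0, so the center A sits 8.0 in from both sides at A = (-52.000, -13.800). That places the tangent points at M = (-60.000, -13.800) on SM and V = (-52.000, -21.800) on VH. Then |TM| = |M − T| = 61.567.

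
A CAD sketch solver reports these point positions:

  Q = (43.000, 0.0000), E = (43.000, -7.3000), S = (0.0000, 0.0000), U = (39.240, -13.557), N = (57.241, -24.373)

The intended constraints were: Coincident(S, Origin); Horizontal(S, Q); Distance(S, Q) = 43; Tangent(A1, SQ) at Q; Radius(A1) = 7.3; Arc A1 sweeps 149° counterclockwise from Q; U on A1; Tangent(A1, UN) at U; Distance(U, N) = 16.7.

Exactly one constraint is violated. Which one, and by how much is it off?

Distance(U, N) = 16.7 — off by 4.30.

S = (0.00, 0.00) ✓; S.y = 0.00, Q.y = 0.00 ✓; |SQ| = 43.00 ✓; ∠(EQ, QS) = 90.00° ✓; |EQ| = 7.300 ✓; bearing(E→U) − bearing(E→Q) = 149.0° ✓; |EU| = 7.300 ✓; ∠(EU, UN) = 90.00° ✓; |UN| = 21.00 ✗.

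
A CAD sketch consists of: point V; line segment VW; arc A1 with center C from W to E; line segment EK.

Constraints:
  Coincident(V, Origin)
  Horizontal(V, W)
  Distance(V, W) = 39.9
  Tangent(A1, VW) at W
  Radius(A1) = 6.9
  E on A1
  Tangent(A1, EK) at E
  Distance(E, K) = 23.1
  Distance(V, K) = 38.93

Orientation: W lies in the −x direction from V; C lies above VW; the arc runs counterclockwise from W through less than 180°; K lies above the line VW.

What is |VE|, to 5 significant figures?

33.618

V is at the origin; V and W share the same y with |VW| = 39.9 and W on the −x side, so W = (-39.900, 0.0000). A1 meets VW tangentially, so CW is at right angles to VW, so C = W + (0, 6.9) = (-39.900, 6.9000). Since CE ⟂ EK (tangency), |CK| = √(6.9² + 23.1²) = 24.109 regardless of where E sits on A1. So K lies on both circle(V, 38.93) and circle(C, 24.109); the above-VW intersection is K = (-27.488, 27.568). E is the foot of the tangent from K: E = (-33.215, 5.1891).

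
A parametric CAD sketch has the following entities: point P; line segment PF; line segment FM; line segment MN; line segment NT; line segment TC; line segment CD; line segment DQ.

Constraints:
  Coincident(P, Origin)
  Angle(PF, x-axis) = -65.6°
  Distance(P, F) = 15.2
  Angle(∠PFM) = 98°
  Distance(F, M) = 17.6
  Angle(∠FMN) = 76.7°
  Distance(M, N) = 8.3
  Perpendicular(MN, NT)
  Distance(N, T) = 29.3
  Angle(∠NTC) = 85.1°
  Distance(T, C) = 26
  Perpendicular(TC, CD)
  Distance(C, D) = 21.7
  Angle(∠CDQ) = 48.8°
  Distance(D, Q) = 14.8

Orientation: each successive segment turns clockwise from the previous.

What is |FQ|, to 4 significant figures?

9.591

P is at the origin; PF runs at -65.6° with length 15.2, so F = (6.279, -13.84). ∠PFM = 98.0° gives FM at -147.6° from the x-axis; with |FM| = 17.6, M = (-8.581, -23.27). ∠FMN = 76.7° gives MN at 109.1° from the x-axis; with |MN| = 8.3, N = (-11.30, -15.43). MN is perpendicular to NT, so NT runs at 19.10°; with |NT| = 29.3, T = (16.39, -5.842). ∠NTC = 85.1° gives TC at -75.80° from the x-axis; with |TC| = 26.0, C = (22.77, -31.05). TC is perpendicular to CD, so CD runs at -165.8°; with |CD| = 21.7, D = (1.731, -36.37). ∠CDQ = 48.8° gives DQ at 63.00° from the x-axis; with |DQ| = 14.8, Q = (8.450, -23.18). Then |FQ| = |Q − F| = 9.591.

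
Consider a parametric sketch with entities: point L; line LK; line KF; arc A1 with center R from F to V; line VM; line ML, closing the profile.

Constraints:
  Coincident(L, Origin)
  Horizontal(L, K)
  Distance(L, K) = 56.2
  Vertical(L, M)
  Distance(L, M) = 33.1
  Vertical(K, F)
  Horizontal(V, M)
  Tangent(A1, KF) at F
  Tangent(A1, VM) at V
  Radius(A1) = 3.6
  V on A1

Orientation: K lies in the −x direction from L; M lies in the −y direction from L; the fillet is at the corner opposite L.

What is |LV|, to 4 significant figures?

62.15

The virtual corner opposite L is at (-56.20, -33.10). The tangent condition forces RF to be normal to KF and A1 meets VM tangentially, so RV is at right angles to VM, with radius 3.6, so the center R sits 3.6 in from both sides at R = (-52.60, -29.50). That places the tangent points at F = (-56.20, -29.50) on KF and V = (-52.60, -33.10) on VM. Then |LV| = |V − L| = 62.15.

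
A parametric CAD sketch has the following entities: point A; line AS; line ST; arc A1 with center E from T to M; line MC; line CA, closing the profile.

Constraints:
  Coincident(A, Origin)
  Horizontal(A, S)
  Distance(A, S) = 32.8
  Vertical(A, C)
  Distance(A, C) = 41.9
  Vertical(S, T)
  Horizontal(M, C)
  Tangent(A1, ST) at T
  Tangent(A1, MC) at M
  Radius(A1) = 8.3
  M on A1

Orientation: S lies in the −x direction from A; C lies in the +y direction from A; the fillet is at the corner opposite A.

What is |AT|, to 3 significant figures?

47.0

The virtual corner opposite A is at (-32.8, 41.9). Since A1 is tangent to ST there, ET ⟂ ST and tangency of A1 to MC means the radius EM is perpendicular to MC, with radius 8.3, so the center E sits 8.3 in from both sides at E = (-24.5, 33.6). That places the tangent points at T = (-32.8, 33.6) on ST and M = (-24.5, 41.9) on MC. Then |AT| = |T − A| = 47.0.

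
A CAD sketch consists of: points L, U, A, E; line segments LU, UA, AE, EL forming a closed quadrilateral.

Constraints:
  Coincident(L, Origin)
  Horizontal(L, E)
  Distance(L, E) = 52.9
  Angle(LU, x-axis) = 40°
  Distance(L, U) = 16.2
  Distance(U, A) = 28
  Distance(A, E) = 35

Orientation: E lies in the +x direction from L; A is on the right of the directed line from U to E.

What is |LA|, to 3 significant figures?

27.0

Checks: LU at 40.00° ✓; |UA| = 28.00 ✓; |AE| = 35.00 ✓.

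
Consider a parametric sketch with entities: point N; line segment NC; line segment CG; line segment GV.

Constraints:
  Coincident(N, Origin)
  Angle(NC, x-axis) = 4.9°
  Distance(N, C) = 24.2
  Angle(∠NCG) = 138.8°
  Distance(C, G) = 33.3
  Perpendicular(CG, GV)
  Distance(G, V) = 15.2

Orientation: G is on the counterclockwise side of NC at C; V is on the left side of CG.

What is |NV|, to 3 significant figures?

51.5

∠NCG = 138.8°, so CG runs at 4.9° + (180° − 138.8°) = 46.1° from the x-axis; with |CG| = 33.3, G = C + 33.3·(cos 46.1°, sin 46.1°) = (47.2, 26.1). The perpendicularity gives GV at right angles to CG; with |GV| = 15.2 on the left of CG, V = G + 15.2·(-0.721, 0.693) = (36.2, 36.6). Then |NV| = |V − N| = 51.5.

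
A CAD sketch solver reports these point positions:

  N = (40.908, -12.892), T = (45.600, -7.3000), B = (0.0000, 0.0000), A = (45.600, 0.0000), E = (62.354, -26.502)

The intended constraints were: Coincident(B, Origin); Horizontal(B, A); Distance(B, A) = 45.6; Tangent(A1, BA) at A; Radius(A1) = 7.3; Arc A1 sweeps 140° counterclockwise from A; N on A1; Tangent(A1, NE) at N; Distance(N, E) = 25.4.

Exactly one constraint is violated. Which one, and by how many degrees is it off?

Tangent(A1, NE) at N — off by 7.60°.

B = (0.00, 0.00) ✓; B.y = 0.00, A.y = 0.00 ✓; |BA| = 45.60 ✓; ∠(TA, AB) = 90.00° ✓; |TA| = 7.300 ✓; bearing(T→N) − bearing(T→A) = 140.0° ✓; |TN| = 7.300 ✓; ∠(TN, NE) = 82.40° ✗; |NE| = 25.40 ✓.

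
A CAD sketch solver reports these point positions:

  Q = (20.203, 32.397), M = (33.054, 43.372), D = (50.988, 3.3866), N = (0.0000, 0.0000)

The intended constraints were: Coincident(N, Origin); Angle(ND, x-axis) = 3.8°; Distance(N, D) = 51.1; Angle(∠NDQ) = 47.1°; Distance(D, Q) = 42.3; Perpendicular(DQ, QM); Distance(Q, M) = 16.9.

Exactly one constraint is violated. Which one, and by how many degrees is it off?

Perpendicular(DQ, QM) — off by 6.20°.

N = (0.00, 0.00) ✓; ND at 3.800° ✓; |ND| = 51.10 ✓; ∠NDQ = 47.10° ✓; |DQ| = 42.30 ✓; ∠(DQ, QM) = 96.20° ✗; |QM| = 16.90 ✓.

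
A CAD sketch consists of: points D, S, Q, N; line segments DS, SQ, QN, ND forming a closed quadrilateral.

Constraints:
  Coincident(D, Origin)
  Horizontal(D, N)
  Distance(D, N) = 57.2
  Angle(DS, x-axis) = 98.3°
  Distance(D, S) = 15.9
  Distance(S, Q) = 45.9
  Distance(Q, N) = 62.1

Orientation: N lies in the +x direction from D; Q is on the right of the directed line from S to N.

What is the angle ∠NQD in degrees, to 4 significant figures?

66.52°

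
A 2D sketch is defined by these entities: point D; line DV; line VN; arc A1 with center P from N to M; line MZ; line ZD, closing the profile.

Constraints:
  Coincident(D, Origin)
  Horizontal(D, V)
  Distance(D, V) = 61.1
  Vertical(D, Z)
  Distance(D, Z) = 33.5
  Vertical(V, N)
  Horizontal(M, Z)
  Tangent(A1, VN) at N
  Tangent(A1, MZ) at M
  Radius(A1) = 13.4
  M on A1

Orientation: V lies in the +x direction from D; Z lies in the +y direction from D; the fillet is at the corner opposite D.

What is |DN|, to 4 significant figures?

64.32

The virtual corner opposite D is at (61.10, 33.50). A1 meets VN tangentially, so PN is at right angles to VN and A1 meets MZ tangentially, so PM is at right angles to MZ, with radius 13.4, so the center P sits 13.4 in from both sides at P = (47.70, 20.10). That places the tangent points at N = (61.10, 20.10) on VN and M = (47.70, 33.50) on MZ. Then |DN| = |N − D| = 64.32.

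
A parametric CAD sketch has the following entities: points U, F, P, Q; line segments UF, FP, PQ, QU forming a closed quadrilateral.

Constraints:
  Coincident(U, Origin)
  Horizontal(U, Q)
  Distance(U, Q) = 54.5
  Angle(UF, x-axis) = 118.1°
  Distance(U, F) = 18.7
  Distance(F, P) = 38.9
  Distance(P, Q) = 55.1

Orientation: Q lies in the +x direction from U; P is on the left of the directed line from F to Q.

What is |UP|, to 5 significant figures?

47.192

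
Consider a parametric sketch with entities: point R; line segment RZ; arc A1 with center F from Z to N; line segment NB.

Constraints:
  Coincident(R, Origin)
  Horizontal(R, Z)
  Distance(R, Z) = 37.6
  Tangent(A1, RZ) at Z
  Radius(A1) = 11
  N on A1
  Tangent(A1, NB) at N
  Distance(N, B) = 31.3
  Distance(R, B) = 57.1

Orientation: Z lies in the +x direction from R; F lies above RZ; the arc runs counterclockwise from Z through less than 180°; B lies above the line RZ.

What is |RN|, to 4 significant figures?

50.14

Checks: |FN| = 11.00 ✓; ∠(FN, NB) = 90.00° ✓; |NB| = 31.30 ✓; |RB| = 57.10 ✓.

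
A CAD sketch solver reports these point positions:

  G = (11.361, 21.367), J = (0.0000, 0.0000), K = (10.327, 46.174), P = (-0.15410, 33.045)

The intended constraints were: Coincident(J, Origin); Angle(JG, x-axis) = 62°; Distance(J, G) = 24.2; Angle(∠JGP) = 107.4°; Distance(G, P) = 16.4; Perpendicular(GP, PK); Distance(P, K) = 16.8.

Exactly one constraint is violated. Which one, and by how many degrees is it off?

Perpendicular(GP, PK) — off by 6.80°.

J = (0.00, 0.00) ✓; JG at 62.00° ✓; |JG| = 24.20 ✓; ∠JGP = 107.4° ✓; |GP| = 16.40 ✓; ∠(GP, PK) = 83.20° ✗; |PK| = 16.80 ✓.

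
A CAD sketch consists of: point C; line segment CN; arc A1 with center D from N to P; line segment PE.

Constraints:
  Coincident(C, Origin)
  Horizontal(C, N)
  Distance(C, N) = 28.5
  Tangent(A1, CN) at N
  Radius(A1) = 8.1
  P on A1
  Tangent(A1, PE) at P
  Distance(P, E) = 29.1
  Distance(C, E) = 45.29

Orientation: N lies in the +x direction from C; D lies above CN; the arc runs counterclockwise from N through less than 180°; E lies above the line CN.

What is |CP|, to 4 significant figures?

37.68

Checks: |DP| = 8.100 ✓; ∠(DP, PE) = 90.00° ✓; |PE| = 29.10 ✓; |CE| = 45.29 ✓.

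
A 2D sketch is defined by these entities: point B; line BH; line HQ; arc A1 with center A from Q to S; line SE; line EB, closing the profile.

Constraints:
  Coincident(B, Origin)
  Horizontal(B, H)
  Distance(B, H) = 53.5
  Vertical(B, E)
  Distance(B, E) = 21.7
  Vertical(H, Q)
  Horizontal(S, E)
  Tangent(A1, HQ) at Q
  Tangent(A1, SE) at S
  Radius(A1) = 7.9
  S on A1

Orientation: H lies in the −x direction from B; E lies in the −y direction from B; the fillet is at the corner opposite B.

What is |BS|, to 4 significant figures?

50.50

B is at the origin; BH is horizontal with |BH| = 53.5 and H on the −x side, so H = (-53.50, 0.000). B and E share the same x with |BE| = 21.7 and E on the −y side, so E = (0.000, -21.70). The virtual corner opposite B is at (-53.50, -21.70). Since A1 is tangent to HQ there, AQ ⟂ HQ and since A1 is tangent to SE there, AS ⟂ SE, with radius 7.9, so the center A sits 7.9 in from both sides at A = (-45.60, -13.80). That places the tangent points at Q = (-53.50, -13.80) on HQ and S = (-45.60, -21.70) on SE. Then |BS| = |S − B| = 50.50.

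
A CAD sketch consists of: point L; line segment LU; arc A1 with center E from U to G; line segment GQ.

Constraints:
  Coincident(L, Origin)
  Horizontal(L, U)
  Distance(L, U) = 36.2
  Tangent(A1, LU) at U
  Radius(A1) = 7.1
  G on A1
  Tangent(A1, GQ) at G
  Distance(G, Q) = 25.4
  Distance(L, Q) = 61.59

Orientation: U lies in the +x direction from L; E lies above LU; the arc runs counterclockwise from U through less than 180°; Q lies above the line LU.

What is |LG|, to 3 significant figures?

42.0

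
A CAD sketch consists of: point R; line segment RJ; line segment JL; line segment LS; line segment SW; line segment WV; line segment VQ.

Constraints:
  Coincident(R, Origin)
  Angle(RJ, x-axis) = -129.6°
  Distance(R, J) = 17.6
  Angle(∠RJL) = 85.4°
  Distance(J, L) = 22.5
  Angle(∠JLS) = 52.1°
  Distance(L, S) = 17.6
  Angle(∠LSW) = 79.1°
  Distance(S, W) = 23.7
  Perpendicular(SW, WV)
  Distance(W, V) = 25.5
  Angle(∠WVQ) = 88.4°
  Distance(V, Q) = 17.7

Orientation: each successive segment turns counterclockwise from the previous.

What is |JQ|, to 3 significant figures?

27.5

R is at the origin; RJ runs at -129.6° with length 17.6, so J = (-11.2, -13.6). ∠RJL = 85.4° gives JL at -35.0° from the x-axis; with |JL| = 22.5, L = (7.21, -26.5). ∠JLS = 52.1° gives LS at 92.9° from the x-axis; with |LS| = 17.6, S = (6.32, -8.89). ∠LSW = 79.1° gives SW at -166° from the x-axis; with |SW| = 23.7, W = (-16.7, -14.5). SW ⟂ WV, so WV runs at -76.2°; with |WV| = 25.5, V = (-10.6, -39.3). ∠WVQ = 88.4° gives VQ at 15.4° from the x-axis; with |VQ| = 17.7, Q = (6.45, -34.6). Then |JQ| = |Q − J| = 27.5.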